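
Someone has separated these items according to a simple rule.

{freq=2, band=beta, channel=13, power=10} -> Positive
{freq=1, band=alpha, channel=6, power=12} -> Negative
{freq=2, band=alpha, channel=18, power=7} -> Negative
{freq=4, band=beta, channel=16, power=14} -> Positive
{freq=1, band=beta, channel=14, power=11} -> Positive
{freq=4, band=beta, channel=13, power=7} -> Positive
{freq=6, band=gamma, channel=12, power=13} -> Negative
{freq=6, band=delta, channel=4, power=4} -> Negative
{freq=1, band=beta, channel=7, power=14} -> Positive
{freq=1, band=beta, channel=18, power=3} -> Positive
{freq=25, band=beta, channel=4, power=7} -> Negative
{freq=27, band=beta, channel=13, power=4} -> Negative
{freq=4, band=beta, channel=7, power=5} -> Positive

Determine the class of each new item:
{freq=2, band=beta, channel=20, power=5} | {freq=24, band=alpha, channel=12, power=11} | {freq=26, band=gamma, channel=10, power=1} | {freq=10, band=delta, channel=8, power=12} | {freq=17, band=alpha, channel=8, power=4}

Positive, Negative, Negative, Negative, Negative

'Positive' ⟺ band is beta AND freq ≤ 4.
Positive: {freq=2, band=beta, channel=20, power=5}, since band is beta, freq = 2. Negative: {freq=24, band=alpha, channel=12, power=11}, since band is alpha, freq = 24. Negative: {freq=26, band=gamma, channel=10, power=1}, since band is gamma, freq = 26. Negative: {freq=10, band=delta, channel=8, power=12}, since band is delta, freq = 10. Negative: {freq=17, band=alpha, channel=8, power=4}, since band is alpha, freq = 17.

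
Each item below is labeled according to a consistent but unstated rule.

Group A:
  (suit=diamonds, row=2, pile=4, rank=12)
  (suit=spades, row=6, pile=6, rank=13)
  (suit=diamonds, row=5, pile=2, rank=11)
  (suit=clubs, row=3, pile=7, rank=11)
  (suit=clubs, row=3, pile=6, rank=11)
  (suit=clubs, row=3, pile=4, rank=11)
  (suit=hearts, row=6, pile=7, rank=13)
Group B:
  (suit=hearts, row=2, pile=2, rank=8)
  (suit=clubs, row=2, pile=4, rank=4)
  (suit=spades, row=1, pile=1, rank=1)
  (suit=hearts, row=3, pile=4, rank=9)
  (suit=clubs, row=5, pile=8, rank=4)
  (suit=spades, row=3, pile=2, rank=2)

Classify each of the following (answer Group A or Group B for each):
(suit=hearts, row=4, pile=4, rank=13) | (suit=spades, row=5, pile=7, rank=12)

Group A, Group A

One predicate separates the groups cleanly: rank ≥ 11.
(suit=hearts, row=4, pile=4, rank=13): Group A (rank = 13).
(suit=spades, row=5, pile=7, rank=12): Group A (rank = 12).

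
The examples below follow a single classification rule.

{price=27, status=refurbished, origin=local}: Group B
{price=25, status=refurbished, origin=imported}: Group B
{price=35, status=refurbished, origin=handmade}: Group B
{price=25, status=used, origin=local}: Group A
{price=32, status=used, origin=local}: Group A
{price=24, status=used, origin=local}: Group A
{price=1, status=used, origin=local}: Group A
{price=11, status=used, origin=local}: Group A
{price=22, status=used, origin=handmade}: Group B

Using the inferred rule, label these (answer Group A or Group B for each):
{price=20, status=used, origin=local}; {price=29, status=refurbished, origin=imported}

Group A, Group B

The pattern is that an item is 'Group A' exactly when: status is used AND origin is local.
{price=20, status=used, origin=local}: status is used, origin is local — satisfies this, so Group A.
{price=29, status=refurbished, origin=imported}: status is refurbished, origin is imported — doesn't match, so Group B.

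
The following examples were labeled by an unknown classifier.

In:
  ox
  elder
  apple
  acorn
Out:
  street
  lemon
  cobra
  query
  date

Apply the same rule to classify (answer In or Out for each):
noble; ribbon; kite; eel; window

Out, Out, Out, In, Out

The simplest hypothesis consistent with all the labels is: starts with a vowel.
noble: Out (starts with 'n'). ribbon: Out (starts with 'r'). kite: Out (starts with 'k'). eel: In (starts with 'e'). window: Out (starts with 'w').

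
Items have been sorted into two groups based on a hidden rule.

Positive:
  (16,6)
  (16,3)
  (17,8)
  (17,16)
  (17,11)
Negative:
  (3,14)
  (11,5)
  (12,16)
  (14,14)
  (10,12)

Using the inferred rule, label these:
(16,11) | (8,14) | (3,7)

The rule appears to be: first ≥ 16.
(16,11) → first 16 → Positive.
(8,14) → first 8 → Negative.
(3,7) → first 3 → Negative.

Positive, Negative, Negative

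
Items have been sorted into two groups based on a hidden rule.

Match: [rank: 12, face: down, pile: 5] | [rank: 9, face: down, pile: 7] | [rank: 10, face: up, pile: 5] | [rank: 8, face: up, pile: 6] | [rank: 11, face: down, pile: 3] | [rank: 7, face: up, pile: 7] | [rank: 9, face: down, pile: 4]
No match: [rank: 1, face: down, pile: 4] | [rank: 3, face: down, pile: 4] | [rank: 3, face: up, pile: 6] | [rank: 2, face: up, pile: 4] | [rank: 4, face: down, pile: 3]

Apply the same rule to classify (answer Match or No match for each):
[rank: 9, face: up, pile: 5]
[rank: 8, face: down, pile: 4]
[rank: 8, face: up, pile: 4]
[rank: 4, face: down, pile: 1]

Match, Match, Match, No match

The simplest hypothesis consistent with all the labels is: rank ≥ 7.
Match: [rank: 9, face: up, pile: 5], since rank = 9. Match: [rank: 8, face: down, pile: 4], since rank = 8. Match: [rank: 8, face: up, pile: 4], since rank = 8. No match: [rank: 4, face: down, pile: 1], since rank = 4.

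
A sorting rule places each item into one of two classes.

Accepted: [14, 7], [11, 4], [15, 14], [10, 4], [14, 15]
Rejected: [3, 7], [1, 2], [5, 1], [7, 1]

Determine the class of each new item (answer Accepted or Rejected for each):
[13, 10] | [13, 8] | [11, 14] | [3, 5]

All 'Accepted' examples share one property — sum ≥ 14 — and every 'Rejected' example lacks it.
Accepted: [13, 10], since 13+10 = 23.
Accepted: [13, 8], since 13+8 = 21.
Accepted: [11, 14], since 11+14 = 25.
Rejected: [3, 5], since 3+5 = 8.

Accepted, Accepted, Accepted, Rejected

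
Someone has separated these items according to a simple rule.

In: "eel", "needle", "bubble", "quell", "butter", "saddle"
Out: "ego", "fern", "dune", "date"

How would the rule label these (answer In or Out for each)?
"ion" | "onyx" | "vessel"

Out, Out, In

One predicate separates the groups cleanly: has a double letter.
Out: "ion", since no doubled letter.
Out: "onyx", since no doubled letter.
In: "vessel", since 'ss' doubled.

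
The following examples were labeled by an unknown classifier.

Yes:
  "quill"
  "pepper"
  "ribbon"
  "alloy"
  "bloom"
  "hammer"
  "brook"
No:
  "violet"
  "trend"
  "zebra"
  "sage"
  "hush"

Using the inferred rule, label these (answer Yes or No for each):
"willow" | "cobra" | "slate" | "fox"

Yes, No, No, No

Comparing the two groups points to one rule — has a double letter.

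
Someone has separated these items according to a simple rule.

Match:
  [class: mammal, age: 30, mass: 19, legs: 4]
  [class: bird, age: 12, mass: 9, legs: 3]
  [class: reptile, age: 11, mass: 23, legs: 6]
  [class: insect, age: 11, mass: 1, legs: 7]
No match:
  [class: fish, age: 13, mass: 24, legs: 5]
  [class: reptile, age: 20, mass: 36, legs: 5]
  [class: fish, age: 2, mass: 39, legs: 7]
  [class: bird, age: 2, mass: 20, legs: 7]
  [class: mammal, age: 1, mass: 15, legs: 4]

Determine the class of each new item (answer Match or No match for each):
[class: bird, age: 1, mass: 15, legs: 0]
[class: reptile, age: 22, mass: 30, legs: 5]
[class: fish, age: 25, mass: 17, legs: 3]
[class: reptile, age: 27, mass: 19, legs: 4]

Rule: age ≥ 11 AND mass ≤ 23. This holds for each 'Match' example and fails for each 'No match' one.
[class: bird, age: 1, mass: 15, legs: 0] — age = 1, mass = 15, hence No match.
[class: reptile, age: 22, mass: 30, legs: 5] — age = 22, mass = 30, hence No match.
[class: fish, age: 25, mass: 17, legs: 3] — age = 25, mass = 17, hence Match.
[class: reptile, age: 27, mass: 19, legs: 4] — age = 27, mass = 19, hence Match.

No match, No match, Match, Match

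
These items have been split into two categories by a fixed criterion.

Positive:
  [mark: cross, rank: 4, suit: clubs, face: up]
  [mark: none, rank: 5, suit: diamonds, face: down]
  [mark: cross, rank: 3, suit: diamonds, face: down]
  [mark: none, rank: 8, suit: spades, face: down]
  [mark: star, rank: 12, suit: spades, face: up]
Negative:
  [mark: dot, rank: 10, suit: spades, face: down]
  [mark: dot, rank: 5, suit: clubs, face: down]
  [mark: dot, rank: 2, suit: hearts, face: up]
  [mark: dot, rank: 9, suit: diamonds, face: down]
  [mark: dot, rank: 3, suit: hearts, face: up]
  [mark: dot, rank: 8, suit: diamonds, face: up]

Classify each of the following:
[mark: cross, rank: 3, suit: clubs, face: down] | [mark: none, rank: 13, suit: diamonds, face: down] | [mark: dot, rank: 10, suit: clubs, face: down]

Positive, Positive, Negative

Comparing the two groups points to one rule — mark is not dot.
[mark: cross, rank: 3, suit: clubs, face: down] → mark is cross → Positive. [mark: none, rank: 13, suit: diamonds, face: down] → mark is none → Positive. [mark: dot, rank: 10, suit: clubs, face: down] → mark is dot → Negative.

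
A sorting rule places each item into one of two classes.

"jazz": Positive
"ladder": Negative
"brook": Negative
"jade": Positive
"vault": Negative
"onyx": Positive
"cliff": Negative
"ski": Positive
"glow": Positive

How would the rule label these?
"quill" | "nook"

Negative, Positive

One predicate separates the groups cleanly: length ≤ 4.
"quill": length 5, fails the rule → Negative.
"nook": length 4, passes → Positive.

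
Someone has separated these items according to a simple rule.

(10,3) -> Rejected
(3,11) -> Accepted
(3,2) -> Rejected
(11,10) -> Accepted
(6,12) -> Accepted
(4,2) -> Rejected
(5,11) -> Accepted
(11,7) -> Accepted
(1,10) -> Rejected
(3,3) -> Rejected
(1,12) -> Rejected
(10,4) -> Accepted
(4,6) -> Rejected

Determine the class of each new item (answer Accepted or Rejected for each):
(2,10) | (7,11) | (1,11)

Every 'Accepted' example satisfies: sum ≥ 14. None of the 'Rejected' examples do.

Rejected, Accepted, Rejected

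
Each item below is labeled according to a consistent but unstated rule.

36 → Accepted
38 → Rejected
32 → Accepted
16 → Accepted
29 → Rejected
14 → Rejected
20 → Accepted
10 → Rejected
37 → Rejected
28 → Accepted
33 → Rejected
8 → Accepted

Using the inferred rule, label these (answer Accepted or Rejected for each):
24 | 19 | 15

Comparing the two groups points to one rule — multiple of 4.

Accepted, Rejected, Rejected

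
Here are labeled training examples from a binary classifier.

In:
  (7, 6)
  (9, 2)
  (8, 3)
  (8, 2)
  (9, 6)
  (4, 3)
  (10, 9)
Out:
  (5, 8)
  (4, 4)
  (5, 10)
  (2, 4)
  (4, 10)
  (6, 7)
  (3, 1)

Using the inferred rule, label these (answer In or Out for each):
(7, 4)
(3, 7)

'In' ⟺ first > second AND sum ≥ 6.
(7, 4): In (7 > 4, 7+4 = 11). (3, 7): Out (3 < 7, 3+7 = 10).

In, Out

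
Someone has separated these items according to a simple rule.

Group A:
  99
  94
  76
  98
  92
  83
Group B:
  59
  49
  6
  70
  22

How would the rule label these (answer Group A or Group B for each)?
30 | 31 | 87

Group B, Group B, Group A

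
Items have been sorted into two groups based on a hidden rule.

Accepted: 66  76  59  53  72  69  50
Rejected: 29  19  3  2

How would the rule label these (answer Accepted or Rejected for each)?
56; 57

The simplest hypothesis consistent with all the labels is: at least 50.
56: 56 ≥ 50, has this property → Accepted. 57: 57 ≥ 50, has this property → Accepted.

Accepted, Accepted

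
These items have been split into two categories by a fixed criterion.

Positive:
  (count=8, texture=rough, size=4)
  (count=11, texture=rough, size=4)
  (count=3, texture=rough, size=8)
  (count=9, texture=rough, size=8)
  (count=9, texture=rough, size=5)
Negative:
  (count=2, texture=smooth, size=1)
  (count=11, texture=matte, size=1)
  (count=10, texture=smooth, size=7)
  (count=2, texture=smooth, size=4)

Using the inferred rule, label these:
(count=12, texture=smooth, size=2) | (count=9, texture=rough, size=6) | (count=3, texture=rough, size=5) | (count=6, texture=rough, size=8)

Negative, Positive, Positive, Positive

The rule appears to be: texture is rough.
(count=12, texture=smooth, size=2): Negative (texture is smooth). (count=9, texture=rough, size=6): Positive (texture is rough). (count=3, texture=rough, size=5): Positive (texture is rough). (count=6, texture=rough, size=8): Positive (texture is rough).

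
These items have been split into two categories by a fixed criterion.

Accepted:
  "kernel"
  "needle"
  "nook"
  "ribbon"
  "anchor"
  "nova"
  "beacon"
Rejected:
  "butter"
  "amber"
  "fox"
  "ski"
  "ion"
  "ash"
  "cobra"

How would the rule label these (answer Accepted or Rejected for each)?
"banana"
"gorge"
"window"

Accepted, Rejected, Accepted

The pattern is that an item is 'Accepted' exactly when: even length AND contains 'n'.
"banana": Accepted (length 6, has 'n').
"gorge": Rejected (length 5, no 'n').
"window": Accepted (length 6, has 'n').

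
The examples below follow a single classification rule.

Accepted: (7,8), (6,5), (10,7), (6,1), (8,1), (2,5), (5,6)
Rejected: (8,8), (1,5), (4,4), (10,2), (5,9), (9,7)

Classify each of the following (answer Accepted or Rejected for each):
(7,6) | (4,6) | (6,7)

Accepted, Rejected, Accepted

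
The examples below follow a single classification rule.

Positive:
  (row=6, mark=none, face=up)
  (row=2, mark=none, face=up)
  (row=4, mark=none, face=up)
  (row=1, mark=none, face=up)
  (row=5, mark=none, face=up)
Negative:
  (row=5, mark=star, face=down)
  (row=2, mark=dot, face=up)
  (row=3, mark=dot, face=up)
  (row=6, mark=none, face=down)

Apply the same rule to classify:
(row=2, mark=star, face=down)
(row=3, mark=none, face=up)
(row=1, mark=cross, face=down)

The distinguishing property — face is up AND mark is none — holds for all the 'Positive' cases and none of the 'Negative' cases.
Negative: (row=2, mark=star, face=down), since face is down, mark is star.
Positive: (row=3, mark=none, face=up), since face is up, mark is none.
Negative: (row=1, mark=cross, face=down), since face is down, mark is cross.

Negative, Positive, Negative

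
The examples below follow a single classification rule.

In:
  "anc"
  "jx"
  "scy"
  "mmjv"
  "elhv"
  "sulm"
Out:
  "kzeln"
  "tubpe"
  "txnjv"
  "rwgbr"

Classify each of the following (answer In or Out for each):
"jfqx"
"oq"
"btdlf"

In, In, Out

A rule that fits every label: length ≤ 4 — true of each 'In' example, false of each 'Out' one.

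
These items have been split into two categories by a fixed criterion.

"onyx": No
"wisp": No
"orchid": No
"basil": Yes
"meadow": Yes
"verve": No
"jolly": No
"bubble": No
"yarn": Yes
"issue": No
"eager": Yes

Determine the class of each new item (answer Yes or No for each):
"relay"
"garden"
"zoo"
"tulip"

Yes, Yes, No, No

Comparing the two groups points to one rule — contains 'a'.
"relay": has 'a' — satisfies this, so Yes.
"garden": has 'a' — satisfies this, so Yes.
"zoo": no 'a' — does not satisfy this, so No.
"tulip": no 'a' — does not satisfy this, so No.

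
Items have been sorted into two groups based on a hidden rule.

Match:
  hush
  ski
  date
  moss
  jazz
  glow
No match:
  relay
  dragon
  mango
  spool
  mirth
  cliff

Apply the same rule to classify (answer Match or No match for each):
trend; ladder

A rule that fits every label: length ≤ 4 — true of each 'Match' example, false of each 'No match' one.

No match, No match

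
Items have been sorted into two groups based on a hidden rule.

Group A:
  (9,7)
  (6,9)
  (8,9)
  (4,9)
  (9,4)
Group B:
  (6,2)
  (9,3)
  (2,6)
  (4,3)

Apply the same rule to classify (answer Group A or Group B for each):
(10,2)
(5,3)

Group B, Group B

The simplest hypothesis consistent with all the labels is: sum ≥ 13.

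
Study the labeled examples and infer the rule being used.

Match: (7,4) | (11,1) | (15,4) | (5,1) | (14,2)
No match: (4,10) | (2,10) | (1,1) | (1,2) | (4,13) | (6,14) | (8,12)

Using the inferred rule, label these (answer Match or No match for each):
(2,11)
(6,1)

No match, Match

Checking candidate rules against both groups, what survives is: first > second.
(2,11): 2 < 11 — does not satisfy this, so No match.
(6,1): 6 > 1 — qualifies, so Match.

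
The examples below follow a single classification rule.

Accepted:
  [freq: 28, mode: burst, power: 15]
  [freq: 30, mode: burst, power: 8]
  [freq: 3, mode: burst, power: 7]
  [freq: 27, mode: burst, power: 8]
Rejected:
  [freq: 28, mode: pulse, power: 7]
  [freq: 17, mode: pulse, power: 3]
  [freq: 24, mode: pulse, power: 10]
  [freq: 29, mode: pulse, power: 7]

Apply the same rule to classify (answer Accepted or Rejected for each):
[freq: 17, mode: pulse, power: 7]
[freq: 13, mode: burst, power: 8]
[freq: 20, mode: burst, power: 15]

Rejected, Accepted, Accepted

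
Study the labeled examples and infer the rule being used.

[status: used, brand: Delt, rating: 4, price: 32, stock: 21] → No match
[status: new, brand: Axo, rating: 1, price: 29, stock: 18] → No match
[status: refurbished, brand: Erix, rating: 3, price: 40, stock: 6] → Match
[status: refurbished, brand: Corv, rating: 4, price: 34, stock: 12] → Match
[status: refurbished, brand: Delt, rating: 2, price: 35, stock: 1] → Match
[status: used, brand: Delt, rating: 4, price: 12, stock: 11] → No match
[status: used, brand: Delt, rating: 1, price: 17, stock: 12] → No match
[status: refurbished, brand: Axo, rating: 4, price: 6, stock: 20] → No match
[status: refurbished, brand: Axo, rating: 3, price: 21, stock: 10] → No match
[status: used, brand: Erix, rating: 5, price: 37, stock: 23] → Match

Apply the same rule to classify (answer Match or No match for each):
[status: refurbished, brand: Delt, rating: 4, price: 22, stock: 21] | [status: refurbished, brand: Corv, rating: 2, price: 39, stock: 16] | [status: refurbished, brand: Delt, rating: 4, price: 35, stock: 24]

The classifier is using: price ≥ 34.

No match, Match, Match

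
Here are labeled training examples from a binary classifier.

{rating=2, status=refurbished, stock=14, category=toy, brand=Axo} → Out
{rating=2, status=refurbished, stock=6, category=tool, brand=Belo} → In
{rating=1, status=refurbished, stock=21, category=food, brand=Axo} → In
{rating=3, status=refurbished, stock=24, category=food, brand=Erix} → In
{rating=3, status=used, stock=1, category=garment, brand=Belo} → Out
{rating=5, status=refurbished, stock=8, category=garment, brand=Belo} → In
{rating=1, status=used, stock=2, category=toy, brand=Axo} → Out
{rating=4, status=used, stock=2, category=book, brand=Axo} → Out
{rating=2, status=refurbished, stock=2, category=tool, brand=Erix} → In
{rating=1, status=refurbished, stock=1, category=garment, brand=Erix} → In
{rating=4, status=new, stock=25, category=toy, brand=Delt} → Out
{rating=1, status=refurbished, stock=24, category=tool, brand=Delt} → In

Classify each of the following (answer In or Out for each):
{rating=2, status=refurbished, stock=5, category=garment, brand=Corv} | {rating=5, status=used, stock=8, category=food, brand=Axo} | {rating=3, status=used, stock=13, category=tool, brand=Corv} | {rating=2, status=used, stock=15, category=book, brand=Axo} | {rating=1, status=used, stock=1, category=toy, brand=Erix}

Rule: status is refurbished AND stock ≠ 14. This holds for each 'In' example and fails for each 'Out' one.

In, Out, Out, Out, Out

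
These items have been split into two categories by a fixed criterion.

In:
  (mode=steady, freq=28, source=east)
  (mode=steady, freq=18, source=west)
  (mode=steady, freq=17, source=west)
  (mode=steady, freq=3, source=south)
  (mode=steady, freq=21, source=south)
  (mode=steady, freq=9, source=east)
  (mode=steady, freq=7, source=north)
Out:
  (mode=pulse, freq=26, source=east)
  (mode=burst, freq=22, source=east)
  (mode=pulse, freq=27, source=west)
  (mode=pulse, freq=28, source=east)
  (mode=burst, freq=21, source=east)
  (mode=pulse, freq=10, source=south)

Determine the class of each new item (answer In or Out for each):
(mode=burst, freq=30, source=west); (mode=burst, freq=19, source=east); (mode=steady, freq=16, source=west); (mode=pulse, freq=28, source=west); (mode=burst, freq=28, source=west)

One predicate separates the groups cleanly: mode is steady.
(mode=burst, freq=30, source=west): mode is burst — does not satisfy this, so Out. (mode=burst, freq=19, source=east): mode is burst — does not satisfy this, so Out. (mode=steady, freq=16, source=west): mode is steady — qualifies, so In. (mode=pulse, freq=28, source=west): mode is pulse — does not satisfy this, so Out. (mode=burst, freq=28, source=west): mode is burst — does not satisfy this, so Out.

Out, Out, In, Out, Out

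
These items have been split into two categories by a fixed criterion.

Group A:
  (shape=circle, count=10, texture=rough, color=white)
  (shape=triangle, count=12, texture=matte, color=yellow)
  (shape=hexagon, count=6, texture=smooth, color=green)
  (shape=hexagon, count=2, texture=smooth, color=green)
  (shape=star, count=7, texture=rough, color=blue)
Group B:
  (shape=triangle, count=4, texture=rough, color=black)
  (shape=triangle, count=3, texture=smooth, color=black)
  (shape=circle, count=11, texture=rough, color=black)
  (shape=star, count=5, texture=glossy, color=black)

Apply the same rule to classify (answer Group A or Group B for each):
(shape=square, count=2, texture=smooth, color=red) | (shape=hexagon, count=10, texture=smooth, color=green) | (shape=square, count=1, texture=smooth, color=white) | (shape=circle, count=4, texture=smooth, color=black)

Comparing the two groups points to one rule — color is not black.
(shape=square, count=2, texture=smooth, color=red): Group A (color is red). (shape=hexagon, count=10, texture=smooth, color=green): Group A (color is green). (shape=square, count=1, texture=smooth, color=white): Group A (color is white). (shape=circle, count=4, texture=smooth, color=black): Group B (color is black).

Group A, Group A, Group A, Group B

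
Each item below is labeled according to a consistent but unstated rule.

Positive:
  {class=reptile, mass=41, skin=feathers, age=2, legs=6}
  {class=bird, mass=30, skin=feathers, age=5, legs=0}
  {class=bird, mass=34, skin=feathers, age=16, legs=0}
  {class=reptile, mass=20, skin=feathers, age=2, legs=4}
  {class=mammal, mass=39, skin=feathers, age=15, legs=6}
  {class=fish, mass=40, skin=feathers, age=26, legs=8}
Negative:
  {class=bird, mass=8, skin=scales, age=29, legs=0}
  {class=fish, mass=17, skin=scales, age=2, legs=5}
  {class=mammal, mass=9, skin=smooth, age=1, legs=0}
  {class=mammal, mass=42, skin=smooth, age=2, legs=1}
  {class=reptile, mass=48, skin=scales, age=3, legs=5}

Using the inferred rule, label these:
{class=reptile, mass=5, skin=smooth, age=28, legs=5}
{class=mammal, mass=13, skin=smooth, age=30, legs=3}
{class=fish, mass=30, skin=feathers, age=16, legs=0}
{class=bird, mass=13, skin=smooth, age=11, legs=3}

Negative, Negative, Positive, Negative

The simplest hypothesis consistent with all the labels is: skin is feathers.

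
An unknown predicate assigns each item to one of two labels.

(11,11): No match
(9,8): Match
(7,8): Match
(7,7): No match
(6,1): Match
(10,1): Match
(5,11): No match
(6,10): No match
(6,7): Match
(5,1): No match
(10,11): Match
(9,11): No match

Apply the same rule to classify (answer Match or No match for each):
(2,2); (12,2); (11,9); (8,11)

The common property of the 'Match' items is: sum is odd. No 'No match' item has it.
(2,2) → 2+2 = 4 → No match.
(12,2) → 12+2 = 14 → No match.
(11,9) → 11+9 = 20 → No match.
(8,11) → 8+11 = 19 → Match.

No match, No match, No match, Match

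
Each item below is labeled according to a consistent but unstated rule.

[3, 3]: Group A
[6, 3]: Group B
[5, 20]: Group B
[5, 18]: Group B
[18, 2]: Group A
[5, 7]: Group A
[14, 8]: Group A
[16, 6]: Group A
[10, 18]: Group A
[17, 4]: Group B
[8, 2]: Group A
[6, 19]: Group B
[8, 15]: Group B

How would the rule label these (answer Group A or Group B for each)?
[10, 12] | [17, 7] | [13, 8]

The common property of the 'Group A' items is: sum is even. No 'Group B' item has it.
[10, 12] — 10+12 = 22, hence Group A.
[17, 7] — 17+7 = 24, hence Group A.
[13, 8] — 13+8 = 21, hence Group B.

Group A, Group A, Group B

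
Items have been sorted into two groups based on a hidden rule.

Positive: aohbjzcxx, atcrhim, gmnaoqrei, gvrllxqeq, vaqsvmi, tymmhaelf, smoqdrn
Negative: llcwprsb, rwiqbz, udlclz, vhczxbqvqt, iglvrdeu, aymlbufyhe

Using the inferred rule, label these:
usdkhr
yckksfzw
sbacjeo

Negative, Negative, Positive

Checking candidate rules against both groups, what survives is: odd length.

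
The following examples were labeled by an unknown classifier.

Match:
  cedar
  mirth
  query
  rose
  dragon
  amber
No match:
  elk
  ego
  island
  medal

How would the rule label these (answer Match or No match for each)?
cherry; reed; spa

Match, Match, No match

The classifier is using: contains 'r'.
cherry: has 'r' — has this property, so Match. reed: has 'r' — has this property, so Match. spa: no 'r' — doesn't qualify, so No match.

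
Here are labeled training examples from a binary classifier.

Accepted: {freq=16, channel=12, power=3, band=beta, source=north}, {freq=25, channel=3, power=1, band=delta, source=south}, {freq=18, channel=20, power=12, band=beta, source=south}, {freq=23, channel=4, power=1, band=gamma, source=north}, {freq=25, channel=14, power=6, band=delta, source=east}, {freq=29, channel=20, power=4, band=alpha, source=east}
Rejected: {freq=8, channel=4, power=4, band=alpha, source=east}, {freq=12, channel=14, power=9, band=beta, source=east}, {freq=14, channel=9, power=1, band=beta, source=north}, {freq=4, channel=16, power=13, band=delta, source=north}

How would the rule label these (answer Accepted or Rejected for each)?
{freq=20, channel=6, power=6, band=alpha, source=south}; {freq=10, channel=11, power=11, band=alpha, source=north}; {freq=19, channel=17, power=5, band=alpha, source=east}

Accepted, Rejected, Accepted

A rule that fits every label: freq ≥ 16 — true of each 'Accepted' example, false of each 'Rejected' one.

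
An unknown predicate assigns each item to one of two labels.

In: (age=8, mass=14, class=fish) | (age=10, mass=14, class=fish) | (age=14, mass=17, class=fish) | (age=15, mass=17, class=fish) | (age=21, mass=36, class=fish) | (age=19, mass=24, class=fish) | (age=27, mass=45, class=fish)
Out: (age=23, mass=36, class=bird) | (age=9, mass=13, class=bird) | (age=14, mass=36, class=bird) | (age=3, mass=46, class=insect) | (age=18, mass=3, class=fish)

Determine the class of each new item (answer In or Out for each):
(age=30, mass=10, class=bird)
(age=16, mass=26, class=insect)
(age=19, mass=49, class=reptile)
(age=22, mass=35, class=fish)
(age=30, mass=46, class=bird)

Out, Out, Out, In, Out

Every 'In' example satisfies: class is fish AND mass ≥ 13. None of the 'Out' examples do.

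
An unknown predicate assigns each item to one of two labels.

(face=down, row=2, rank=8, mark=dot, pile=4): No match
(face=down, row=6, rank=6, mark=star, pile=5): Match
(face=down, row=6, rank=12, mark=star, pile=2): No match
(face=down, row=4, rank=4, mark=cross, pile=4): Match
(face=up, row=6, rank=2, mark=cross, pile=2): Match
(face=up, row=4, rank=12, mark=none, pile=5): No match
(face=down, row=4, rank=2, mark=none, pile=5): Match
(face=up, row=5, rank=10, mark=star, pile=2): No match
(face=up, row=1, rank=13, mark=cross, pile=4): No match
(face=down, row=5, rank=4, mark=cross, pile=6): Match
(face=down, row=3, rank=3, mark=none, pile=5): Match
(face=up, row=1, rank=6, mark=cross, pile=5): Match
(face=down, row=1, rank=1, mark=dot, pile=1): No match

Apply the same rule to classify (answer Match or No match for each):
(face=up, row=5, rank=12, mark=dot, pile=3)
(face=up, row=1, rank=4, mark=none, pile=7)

'Match' ⟺ rank ≤ 6 AND pile ≥ 2.
No match: (face=up, row=5, rank=12, mark=dot, pile=3), since rank = 12, pile = 3.
Match: (face=up, row=1, rank=4, mark=none, pile=7), since rank = 4, pile = 7.

No match, Match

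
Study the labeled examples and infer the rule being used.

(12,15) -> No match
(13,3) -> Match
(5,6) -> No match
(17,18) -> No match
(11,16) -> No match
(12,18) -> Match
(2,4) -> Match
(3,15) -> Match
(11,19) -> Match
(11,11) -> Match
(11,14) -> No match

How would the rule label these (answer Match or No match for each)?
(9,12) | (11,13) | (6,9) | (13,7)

'Match' ⟺ sum is even.

No match, Match, No match, Match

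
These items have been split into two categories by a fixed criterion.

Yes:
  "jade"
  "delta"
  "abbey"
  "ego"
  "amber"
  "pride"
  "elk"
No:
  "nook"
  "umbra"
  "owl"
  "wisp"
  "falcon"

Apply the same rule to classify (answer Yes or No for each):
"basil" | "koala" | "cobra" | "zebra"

No, No, No, Yes

All 'Yes' examples share one property — contains 'e' — and every 'No' example lacks it.
"basil" → no 'e' → No.
"koala" → no 'e' → No.
"cobra" → no 'e' → No.
"zebra" → has 'e' → Yes.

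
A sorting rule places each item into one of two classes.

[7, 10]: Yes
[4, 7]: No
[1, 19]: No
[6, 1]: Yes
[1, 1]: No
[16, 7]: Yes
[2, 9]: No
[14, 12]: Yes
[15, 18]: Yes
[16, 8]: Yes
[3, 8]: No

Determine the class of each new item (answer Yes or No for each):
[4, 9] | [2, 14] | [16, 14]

No, No, Yes

The classifier is using: first ≥ 6.
[4, 9]: No (first 4). [2, 14]: No (first 2). [16, 14]: Yes (first 16).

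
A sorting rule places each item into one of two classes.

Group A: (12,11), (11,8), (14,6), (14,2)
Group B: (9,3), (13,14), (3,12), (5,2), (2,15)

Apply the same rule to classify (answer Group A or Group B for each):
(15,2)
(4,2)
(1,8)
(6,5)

The rule appears to be: first > second AND sum ≥ 15.
(15,2) → 15 > 2, 15+2 = 17 → Group A. (4,2) → 4 > 2, 4+2 = 6 → Group B. (1,8) → 1 < 8, 1+8 = 9 → Group B. (6,5) → 6 > 5, 6+5 = 11 → Group B.

Group A, Group B, Group B, Group B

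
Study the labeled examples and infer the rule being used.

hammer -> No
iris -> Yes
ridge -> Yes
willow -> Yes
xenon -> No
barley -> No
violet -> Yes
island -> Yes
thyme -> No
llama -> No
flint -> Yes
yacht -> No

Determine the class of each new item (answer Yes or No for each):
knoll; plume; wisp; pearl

No, No, Yes, No

Checking candidate rules against both groups, what survives is: contains 'i'.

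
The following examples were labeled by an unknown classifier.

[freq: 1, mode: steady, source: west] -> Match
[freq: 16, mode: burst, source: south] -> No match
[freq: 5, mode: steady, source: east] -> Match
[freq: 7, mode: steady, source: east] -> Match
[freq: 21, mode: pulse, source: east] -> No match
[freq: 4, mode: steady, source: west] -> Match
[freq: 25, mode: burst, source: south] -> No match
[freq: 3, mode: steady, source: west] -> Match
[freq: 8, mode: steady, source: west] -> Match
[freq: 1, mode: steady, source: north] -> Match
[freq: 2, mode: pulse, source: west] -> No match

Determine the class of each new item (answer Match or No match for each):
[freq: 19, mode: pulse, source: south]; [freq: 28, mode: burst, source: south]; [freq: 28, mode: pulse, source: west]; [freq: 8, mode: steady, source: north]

Comparing the two groups points to one rule — mode is steady.
[freq: 19, mode: pulse, source: south]: No match (mode is pulse).
[freq: 28, mode: burst, source: south]: No match (mode is burst).
[freq: 28, mode: pulse, source: west]: No match (mode is pulse).
[freq: 8, mode: steady, source: north]: Match (mode is steady).

No match, No match, No match, Match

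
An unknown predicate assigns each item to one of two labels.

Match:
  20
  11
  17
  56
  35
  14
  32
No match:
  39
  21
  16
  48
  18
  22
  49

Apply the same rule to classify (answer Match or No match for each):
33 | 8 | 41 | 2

A rule that fits every label: ≡ 2 (mod 3) — true of each 'Match' example, false of each 'No match' one.

No match, Match, Match, Match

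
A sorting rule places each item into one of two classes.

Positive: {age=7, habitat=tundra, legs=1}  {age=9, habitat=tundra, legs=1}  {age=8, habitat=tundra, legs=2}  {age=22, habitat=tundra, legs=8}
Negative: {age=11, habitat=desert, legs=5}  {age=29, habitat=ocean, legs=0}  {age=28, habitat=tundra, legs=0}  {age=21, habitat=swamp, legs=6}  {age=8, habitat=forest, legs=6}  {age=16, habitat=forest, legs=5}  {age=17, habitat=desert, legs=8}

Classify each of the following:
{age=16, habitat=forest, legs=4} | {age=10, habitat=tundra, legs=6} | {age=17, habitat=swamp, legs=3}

One predicate separates the groups cleanly: habitat is tundra AND age ≤ 22.
{age=16, habitat=forest, legs=4} → habitat is forest, age = 16 → Negative.
{age=10, habitat=tundra, legs=6} → habitat is tundra, age = 10 → Positive.
{age=17, habitat=swamp, legs=3} → habitat is swamp, age = 17 → Negative.

Negative, Positive, Negative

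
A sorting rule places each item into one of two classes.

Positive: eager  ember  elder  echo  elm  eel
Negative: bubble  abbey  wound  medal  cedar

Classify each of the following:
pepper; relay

Negative, Negative

All 'Positive' examples share one property — starts with 'e' — and every 'Negative' example lacks it.
pepper — starts with 'p', hence Negative.
relay — starts with 'r', hence Negative.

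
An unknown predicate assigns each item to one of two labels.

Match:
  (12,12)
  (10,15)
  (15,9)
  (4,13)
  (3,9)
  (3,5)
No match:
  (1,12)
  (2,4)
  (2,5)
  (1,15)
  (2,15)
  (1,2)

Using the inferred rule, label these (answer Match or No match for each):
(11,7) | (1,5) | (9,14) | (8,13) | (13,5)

Match, No match, Match, Match, Match

The simplest hypothesis consistent with all the labels is: first ≥ 3.
Match: (11,7), since first 11. No match: (1,5), since first 1. Match: (9,14), since first 9. Match: (8,13), since first 8. Match: (13,5), since first 13.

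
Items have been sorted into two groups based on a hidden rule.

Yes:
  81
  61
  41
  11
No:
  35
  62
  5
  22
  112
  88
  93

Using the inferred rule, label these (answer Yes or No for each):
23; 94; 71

No, No, Yes

One predicate separates the groups cleanly: ends in digit 1.
23 → last digit 3 → No.
94 → last digit 4 → No.
71 → last digit 1 → Yes.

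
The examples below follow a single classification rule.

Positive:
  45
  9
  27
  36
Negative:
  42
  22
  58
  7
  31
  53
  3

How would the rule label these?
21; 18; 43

The pattern is that an item is 'Positive' exactly when: multiple of 9.

Negative, Positive, Negative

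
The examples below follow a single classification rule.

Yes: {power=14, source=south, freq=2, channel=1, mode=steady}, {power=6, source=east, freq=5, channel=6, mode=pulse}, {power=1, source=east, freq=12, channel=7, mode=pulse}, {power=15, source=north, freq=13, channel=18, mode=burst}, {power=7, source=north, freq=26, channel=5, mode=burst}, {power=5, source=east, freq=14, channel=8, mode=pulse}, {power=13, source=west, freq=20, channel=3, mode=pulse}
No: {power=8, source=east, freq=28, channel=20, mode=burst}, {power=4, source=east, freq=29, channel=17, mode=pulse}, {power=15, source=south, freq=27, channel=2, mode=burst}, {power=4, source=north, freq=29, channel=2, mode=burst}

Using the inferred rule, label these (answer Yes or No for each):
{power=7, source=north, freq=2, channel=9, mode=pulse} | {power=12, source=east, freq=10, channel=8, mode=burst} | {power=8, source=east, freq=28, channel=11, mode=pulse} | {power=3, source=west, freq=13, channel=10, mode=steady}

A rule that fits every label: freq ≤ 26 — true of each 'Yes' example, false of each 'No' one.
{power=7, source=north, freq=2, channel=9, mode=pulse}: freq = 2 — checks out, so Yes.
{power=12, source=east, freq=10, channel=8, mode=burst}: freq = 10 — checks out, so Yes.
{power=8, source=east, freq=28, channel=11, mode=pulse}: freq = 28 — doesn't match, so No.
{power=3, source=west, freq=13, channel=10, mode=steady}: freq = 13 — checks out, so Yes.

Yes, Yes, No, Yes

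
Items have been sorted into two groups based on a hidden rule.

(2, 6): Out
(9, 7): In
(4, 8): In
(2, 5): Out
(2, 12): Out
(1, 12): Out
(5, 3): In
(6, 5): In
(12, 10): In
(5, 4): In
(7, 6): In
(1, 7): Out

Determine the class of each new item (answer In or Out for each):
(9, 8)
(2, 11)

In, Out

The classifier is using: first ≥ 3.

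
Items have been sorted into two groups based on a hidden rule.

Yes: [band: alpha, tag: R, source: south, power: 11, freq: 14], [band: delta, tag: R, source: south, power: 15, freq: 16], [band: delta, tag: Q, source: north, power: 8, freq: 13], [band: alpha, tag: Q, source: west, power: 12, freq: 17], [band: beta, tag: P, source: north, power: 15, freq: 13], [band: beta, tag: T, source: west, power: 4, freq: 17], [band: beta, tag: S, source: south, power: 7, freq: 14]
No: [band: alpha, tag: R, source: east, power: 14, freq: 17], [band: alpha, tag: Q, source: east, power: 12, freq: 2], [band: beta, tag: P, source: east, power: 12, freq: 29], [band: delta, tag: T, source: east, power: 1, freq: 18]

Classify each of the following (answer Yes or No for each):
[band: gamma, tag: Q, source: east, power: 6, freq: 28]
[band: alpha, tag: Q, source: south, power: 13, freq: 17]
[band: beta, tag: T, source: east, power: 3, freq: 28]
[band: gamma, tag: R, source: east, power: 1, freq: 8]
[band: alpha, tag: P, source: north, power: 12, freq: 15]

No, Yes, No, No, Yes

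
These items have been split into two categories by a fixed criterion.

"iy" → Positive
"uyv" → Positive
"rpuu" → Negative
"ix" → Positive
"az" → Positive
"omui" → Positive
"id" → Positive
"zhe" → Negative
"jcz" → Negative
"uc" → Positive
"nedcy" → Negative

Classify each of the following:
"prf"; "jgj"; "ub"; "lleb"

Every 'Positive' example satisfies: starts with a vowel. None of the 'Negative' examples do.
"prf": starts with 'p', fails this test → Negative. "jgj": starts with 'j', fails this test → Negative. "ub": starts with 'u', passes → Positive. "lleb": starts with 'l', fails this test → Negative.

Negative, Negative, Positive, Negative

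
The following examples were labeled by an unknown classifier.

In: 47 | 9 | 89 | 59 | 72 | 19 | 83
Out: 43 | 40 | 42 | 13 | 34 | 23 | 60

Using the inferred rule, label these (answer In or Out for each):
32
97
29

Out, In, In

The simplest hypothesis consistent with all the labels is: digit sum ≥ 8.
32 — digit sum 3+2 = 5, hence Out. 97 — digit sum 9+7 = 16, hence In. 29 — digit sum 2+9 = 11, hence In.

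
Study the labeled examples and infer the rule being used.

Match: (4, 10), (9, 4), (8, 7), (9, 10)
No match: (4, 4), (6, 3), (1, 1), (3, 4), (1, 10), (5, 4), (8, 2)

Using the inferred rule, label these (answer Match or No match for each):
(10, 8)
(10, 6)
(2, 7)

Match, Match, No match

The pattern is that an item is 'Match' exactly when: sum ≥ 13.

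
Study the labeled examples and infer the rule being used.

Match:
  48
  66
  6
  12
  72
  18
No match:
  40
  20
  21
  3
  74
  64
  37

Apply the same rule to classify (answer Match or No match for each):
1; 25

A rule that fits every label: multiple of 6 — true of each 'Match' example, false of each 'No match' one.

No match, No match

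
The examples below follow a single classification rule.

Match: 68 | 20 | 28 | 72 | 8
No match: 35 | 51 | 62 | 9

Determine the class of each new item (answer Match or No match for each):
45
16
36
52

Looking at the examples, the only property every 'Match' case has and every 'No match' case lacks is: multiple of 4.
45: No match (45 = 4·11 + 1). 16: Match (16 = 4·4). 36: Match (36 = 4·9). 52: Match (52 = 4·13).

No match, Match, Match, Match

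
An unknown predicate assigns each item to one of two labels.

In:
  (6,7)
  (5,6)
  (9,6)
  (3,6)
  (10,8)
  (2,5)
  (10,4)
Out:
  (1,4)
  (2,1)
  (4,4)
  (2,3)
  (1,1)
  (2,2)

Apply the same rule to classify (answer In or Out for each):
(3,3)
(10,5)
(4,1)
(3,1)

Out, In, Out, Out

'In' ⟺ max ≥ 5.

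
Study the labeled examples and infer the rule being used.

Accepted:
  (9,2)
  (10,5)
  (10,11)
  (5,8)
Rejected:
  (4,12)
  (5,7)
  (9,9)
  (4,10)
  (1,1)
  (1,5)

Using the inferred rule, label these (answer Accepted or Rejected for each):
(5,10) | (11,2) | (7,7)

Accepted, Accepted, Rejected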